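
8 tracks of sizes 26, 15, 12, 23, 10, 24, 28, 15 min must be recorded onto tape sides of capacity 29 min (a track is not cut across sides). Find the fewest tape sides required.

Total = 28 + 26 + 24 + 23 + 15 + 15 + 12 + 10 = 153 min.
Lower bound: ⌈153/29⌉ = 6 tape sides.
A packing using 6 tape sides:
  side 1: 28 = 28
  side 2: 26 = 26
  side 3: 24 = 24
  side 4: 23 = 23
  side 5: 15 + 12 = 27
  side 6: 15 + 10 = 25
This matches the lower bound, so 6 is optimal.

6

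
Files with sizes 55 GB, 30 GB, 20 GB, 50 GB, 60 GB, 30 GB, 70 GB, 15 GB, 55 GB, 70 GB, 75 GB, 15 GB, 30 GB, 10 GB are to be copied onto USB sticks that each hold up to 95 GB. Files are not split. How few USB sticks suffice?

7

Total = 75 + 70 + 70 + 60 + 55 + 55 + 50 + 30 + 30 + 30 + 20 + 15 + 15 + 10 = 585 GB.
Lower bound: ⌈585/95⌉ = 7 USB sticks.
A packing using 7 USB sticks:
  USB stick 1: 75 + 20 = 95
  USB stick 2: 70 + 15 + 10 = 95
  USB stick 3: 70 + 15 = 85
  USB stick 4: 60 + 30 = 90
  USB stick 5: 55 + 30 = 85
  USB stick 6: 55 + 30 = 85
  USB stick 7: 50 = 50
This matches the lower bound, so 7 is optimal.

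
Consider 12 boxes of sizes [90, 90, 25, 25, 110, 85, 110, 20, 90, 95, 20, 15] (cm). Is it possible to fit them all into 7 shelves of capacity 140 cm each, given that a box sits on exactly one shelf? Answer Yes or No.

Yes

A valid assignment using 7 shelves:
  shelf 1: 110 + 25 = 135
  shelf 2: 110 + 25 = 135
  shelf 3: 95 + 20 + 20 = 135
  shelf 4: 90 + 15 = 105
  shelf 5: 90 = 90
  shelf 6: 90 = 90
  shelf 7: 85 = 85
Every load is within 140 cm, so 7 shelves suffice.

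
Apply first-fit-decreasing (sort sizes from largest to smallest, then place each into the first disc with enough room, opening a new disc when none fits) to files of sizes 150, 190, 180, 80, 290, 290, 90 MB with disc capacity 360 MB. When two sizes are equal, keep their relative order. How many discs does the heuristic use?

Sorted descending: 290, 290, 190, 180, 150, 90, 80.
  290 → disc 1 (new)  [load 290/360]
  290 → disc 2 (new)  [load 290/360]
  190 → disc 3 (new)  [load 190/360]
  180 → disc 4 (new)  [load 180/360]
  150 → disc 3  [load 340/360]
  90 → disc 4  [load 270/360]
  80 → disc 4  [load 350/360]
4 discs opened.

4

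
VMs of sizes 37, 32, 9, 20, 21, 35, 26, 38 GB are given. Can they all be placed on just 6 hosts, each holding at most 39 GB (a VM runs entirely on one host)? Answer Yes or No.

Total = 218 GB; ⌈218/39⌉ = 6.
7 VMs each exceed half the capacity and cannot share a host, forcing at least 7 hosts.
At least 7 hosts are required, but only 6 are allowed.

No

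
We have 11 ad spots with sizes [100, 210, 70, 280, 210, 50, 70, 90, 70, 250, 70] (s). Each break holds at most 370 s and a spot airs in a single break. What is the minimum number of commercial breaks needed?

5

Total = 280 + 250 + 210 + 210 + 100 + 90 + 70 + 70 + 70 + 70 + 50 = 1470 s.
Lower bound: ⌈1470/370⌉ = 4 commercial breaks.
A packing using 5 commercial breaks:
  break 1: 280 + 90 = 370
  break 2: 250 + 100 = 350
  break 3: 210 + 70 + 70 = 350
  break 4: 210 + 70 + 70 = 350
  break 5: 50 = 50
No arrangement into 4 commercial breaks stays within capacity, so 5 is optimal.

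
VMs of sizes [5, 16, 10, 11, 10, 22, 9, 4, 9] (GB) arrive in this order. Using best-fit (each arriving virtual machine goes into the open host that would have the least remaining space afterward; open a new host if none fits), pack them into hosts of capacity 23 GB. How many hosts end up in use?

  5 → host 1 (new)  [load 5/23]
  16 → host 1  [load 21/23]
  10 → host 2 (new)  [load 10/23]
  11 → host 2  [load 21/23]
  10 → host 3 (new)  [load 10/23]
  22 → host 4 (new)  [load 22/23]
  9 → host 3  [load 19/23]
  4 → host 3  [load 23/23]
  9 → host 5 (new)  [load 9/23]
5 hosts opened.

5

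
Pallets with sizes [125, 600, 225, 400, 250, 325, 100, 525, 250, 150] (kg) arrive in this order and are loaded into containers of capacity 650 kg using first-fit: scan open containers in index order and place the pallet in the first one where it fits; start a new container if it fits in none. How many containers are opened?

5

  125 → container 1 (new)  [load 125/650]
  600 → container 2 (new)  [load 600/650]
  225 → container 1  [load 350/650]
  400 → container 3 (new)  [load 400/650]
  250 → container 1  [load 600/650]
  325 → container 4 (new)  [load 325/650]
  100 → container 3  [load 500/650]
  525 → container 5 (new)  [load 525/650]
  250 → container 4  [load 575/650]
  150 → container 3  [load 650/650]
5 containers opened.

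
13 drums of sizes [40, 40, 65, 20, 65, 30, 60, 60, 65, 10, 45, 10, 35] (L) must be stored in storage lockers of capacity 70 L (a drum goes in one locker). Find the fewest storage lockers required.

Total = 65 + 65 + 65 + 60 + 60 + 45 + 40 + 40 + 35 + 30 + 20 + 10 + 10 = 545 L.
Lower bound: ⌈545/70⌉ = 8 storage lockers.
A packing using 9 storage lockers:
  locker 1: 65 = 65
  locker 2: 65 = 65
  locker 3: 65 = 65
  locker 4: 60 + 10 = 70
  locker 5: 60 + 10 = 70
  locker 6: 45 + 20 = 65
  locker 7: 40 + 30 = 70
  locker 8: 40 = 40
  locker 9: 35 = 35
No arrangement into 8 storage lockers stays within capacity, so 9 is optimal.

9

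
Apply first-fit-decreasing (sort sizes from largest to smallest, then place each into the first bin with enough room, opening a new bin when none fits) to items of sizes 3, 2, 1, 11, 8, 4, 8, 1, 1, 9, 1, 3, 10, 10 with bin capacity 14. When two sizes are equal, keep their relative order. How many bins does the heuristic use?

Sorted descending: 11, 10, 10, 9, 8, 8, 4, 3, 3, 2, 1, 1, 1, 1.
  11 → bin 1 (new)  [load 11/14]
  10 → bin 2 (new)  [load 10/14]
  10 → bin 3 (new)  [load 10/14]
  9 → bin 4 (new)  [load 9/14]
  8 → bin 5 (new)  [load 8/14]
  8 → bin 6 (new)  [load 8/14]
  4 → bin 2  [load 14/14]
  3 → bin 1  [load 14/14]
  3 → bin 3  [load 13/14]
  2 → bin 4  [load 11/14]
  1 → bin 3  [load 14/14]
  1 → bin 4  [load 12/14]
  1 → bin 4  [load 13/14]
  1 → bin 4  [load 14/14]
6 bins opened.

6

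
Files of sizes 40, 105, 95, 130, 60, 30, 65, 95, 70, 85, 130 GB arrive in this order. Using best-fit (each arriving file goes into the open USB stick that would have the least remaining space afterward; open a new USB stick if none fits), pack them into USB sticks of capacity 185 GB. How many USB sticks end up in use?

6

  40 → USB stick 1 (new)  [load 40/185]
  105 → USB stick 1  [load 145/185]
  95 → USB stick 2 (new)  [load 95/185]
  130 → USB stick 3 (new)  [load 130/185]
  60 → USB stick 2  [load 155/185]
  30 → USB stick 2  [load 185/185]
  65 → USB stick 4 (new)  [load 65/185]
  95 → USB stick 4  [load 160/185]
  70 → USB stick 5 (new)  [load 70/185]
  85 → USB stick 5  [load 155/185]
  130 → USB stick 6 (new)  [load 130/185]
6 USB sticks opened.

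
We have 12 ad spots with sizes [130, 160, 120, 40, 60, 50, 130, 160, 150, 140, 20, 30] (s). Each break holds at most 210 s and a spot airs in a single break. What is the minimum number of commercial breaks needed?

7

Total = 160 + 160 + 150 + 140 + 130 + 130 + 120 + 60 + 50 + 40 + 30 + 20 = 1190 s.
Lower bound: ⌈1190/210⌉ = 6 commercial breaks.
Also, 7 ad spots each exceed 105 s, and no two of those can share a break, so at least 7 commercial breaks are needed.
A packing using 7 commercial breaks:
  break 1: 160 + 50 = 210
  break 2: 160 + 40 = 200
  break 3: 150 + 60 = 210
  break 4: 140 + 30 + 20 = 190
  break 5: 130 = 130
  break 6: 130 = 130
  break 7: 120 = 120
This matches the lower bound, so 7 is optimal.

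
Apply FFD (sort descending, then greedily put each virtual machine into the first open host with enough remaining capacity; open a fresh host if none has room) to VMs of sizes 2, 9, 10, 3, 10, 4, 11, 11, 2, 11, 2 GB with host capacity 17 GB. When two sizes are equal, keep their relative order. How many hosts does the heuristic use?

6

Sorted descending: 11, 11, 11, 10, 10, 9, 4, 3, 2, 2, 2.
  11 → host 1 (new)  [load 11/17]
  11 → host 2 (new)  [load 11/17]
  11 → host 3 (new)  [load 11/17]
  10 → host 4 (new)  [load 10/17]
  10 → host 5 (new)  [load 10/17]
  9 → host 6 (new)  [load 9/17]
  4 → host 1  [load 15/17]
  3 → host 2  [load 14/17]
  2 → host 1  [load 17/17]
  2 → host 2  [load 16/17]
  2 → host 3  [load 13/17]
6 hosts opened.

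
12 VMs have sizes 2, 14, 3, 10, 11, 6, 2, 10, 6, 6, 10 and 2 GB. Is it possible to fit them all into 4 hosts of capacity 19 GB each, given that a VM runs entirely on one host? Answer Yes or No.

Total = 82 GB; ⌈82/19⌉ = 5.
At least 5 hosts are required, but only 4 are allowed.

No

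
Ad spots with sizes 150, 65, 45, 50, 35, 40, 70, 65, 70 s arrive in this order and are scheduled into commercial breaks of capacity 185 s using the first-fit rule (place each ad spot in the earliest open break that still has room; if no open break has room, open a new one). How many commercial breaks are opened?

4

  150 → break 1 (new)  [load 150/185]
  65 → break 2 (new)  [load 65/185]
  45 → break 2  [load 110/185]
  50 → break 2  [load 160/185]
  35 → break 1  [load 185/185]
  40 → break 3 (new)  [load 40/185]
  70 → break 3  [load 110/185]
  65 → break 3  [load 175/185]
  70 → break 4 (new)  [load 70/185]
4 commercial breaks opened.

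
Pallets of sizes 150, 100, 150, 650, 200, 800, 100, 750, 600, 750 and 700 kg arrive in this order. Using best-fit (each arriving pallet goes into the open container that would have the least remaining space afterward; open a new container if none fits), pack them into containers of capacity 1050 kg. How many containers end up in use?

6

  150 → container 1 (new)  [load 150/1050]
  100 → container 1  [load 250/1050]
  150 → container 1  [load 400/1050]
  650 → container 1  [load 1050/1050]
  200 → container 2 (new)  [load 200/1050]
  800 → container 2  [load 1000/1050]
  100 → container 3 (new)  [load 100/1050]
  750 → container 3  [load 850/1050]
  600 → container 4 (new)  [load 600/1050]
  750 → container 5 (new)  [load 750/1050]
  700 → container 6 (new)  [load 700/1050]
6 containers opened.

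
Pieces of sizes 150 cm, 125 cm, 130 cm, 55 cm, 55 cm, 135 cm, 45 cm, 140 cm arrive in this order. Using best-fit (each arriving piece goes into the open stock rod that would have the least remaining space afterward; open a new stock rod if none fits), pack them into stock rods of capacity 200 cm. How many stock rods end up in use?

5

  150 → stock rod 1 (new)  [load 150/200]
  125 → stock rod 2 (new)  [load 125/200]
  130 → stock rod 3 (new)  [load 130/200]
  55 → stock rod 3  [load 185/200]
  55 → stock rod 2  [load 180/200]
  135 → stock rod 4 (new)  [load 135/200]
  45 → stock rod 1  [load 195/200]
  140 → stock rod 5 (new)  [load 140/200]
5 stock rods opened.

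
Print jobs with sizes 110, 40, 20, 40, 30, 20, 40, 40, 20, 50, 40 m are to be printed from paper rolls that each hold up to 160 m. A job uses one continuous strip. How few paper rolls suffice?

Total = 110 + 50 + 40 + 40 + 40 + 40 + 40 + 30 + 20 + 20 + 20 = 450 m.
Lower bound: ⌈450/160⌉ = 3 paper rolls.
A packing using 3 paper rolls:
  roll 1: 110 + 50 = 160
  roll 2: 40 + 40 + 40 + 40 = 160
  roll 3: 40 + 30 + 20 + 20 + 20 = 130
This matches the lower bound, so 3 is optimal.

3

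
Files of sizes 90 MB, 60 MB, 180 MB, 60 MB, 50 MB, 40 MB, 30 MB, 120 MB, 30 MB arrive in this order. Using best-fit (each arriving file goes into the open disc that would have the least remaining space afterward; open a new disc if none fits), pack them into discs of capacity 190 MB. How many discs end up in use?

4

  90 → disc 1 (new)  [load 90/190]
  60 → disc 1  [load 150/190]
  180 → disc 2 (new)  [load 180/190]
  60 → disc 3 (new)  [load 60/190]
  50 → disc 3  [load 110/190]
  40 → disc 1  [load 190/190]
  30 → disc 3  [load 140/190]
  120 → disc 4 (new)  [load 120/190]
  30 → disc 3  [load 170/190]
4 discs opened.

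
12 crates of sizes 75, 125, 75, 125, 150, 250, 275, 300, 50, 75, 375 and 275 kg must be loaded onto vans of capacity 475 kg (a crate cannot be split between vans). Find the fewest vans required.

5

Total = 375 + 300 + 275 + 275 + 250 + 150 + 125 + 125 + 75 + 75 + 75 + 50 = 2150 kg.
Lower bound: ⌈2150/475⌉ = 5 vans.
A packing using 5 vans:
  van 1: 375 + 75 = 450
  van 2: 300 + 150 = 450
  van 3: 275 + 125 + 75 = 475
  van 4: 275 + 125 + 75 = 475
  van 5: 250 + 50 = 300
This matches the lower bound, so 5 is optimal.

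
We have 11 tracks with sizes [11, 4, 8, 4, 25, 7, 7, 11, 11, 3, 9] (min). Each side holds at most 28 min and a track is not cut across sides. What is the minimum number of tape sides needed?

Total = 25 + 11 + 11 + 11 + 9 + 8 + 7 + 7 + 4 + 4 + 3 = 100 min.
Lower bound: ⌈100/28⌉ = 4 tape sides.
A packing using 4 tape sides:
  side 1: 25 + 3 = 28
  side 2: 11 + 11 + 4 = 26
  side 3: 11 + 9 + 8 = 28
  side 4: 7 + 7 + 4 = 18
This matches the lower bound, so 4 is optimal.

4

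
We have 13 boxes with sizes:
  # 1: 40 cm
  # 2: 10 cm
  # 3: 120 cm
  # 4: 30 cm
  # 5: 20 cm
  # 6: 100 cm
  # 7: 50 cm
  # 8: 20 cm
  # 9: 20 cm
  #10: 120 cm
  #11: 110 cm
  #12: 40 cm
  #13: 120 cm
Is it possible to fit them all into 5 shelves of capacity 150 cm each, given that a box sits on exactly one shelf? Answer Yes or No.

No

Total = 800 cm; ⌈800/150⌉ = 6.
At least 6 shelves are required, but only 5 are allowed.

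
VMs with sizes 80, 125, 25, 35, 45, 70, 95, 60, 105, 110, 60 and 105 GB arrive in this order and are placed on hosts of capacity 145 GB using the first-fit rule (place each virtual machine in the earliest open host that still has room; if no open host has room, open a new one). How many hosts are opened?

  80 → host 1 (new)  [load 80/145]
  125 → host 2 (new)  [load 125/145]
  25 → host 1  [load 105/145]
  35 → host 1  [load 140/145]
  45 → host 3 (new)  [load 45/145]
  70 → host 3  [load 115/145]
  95 → host 4 (new)  [load 95/145]
  60 → host 5 (new)  [load 60/145]
  105 → host 6 (new)  [load 105/145]
  110 → host 7 (new)  [load 110/145]
  60 → host 5  [load 120/145]
  105 → host 8 (new)  [load 105/145]
8 hosts opened.

8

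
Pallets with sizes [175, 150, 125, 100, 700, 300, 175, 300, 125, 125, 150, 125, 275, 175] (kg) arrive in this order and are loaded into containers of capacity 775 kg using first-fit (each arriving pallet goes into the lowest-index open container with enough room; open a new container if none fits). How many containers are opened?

  175 → container 1 (new)  [load 175/775]
  150 → container 1  [load 325/775]
  125 → container 1  [load 450/775]
  100 → container 1  [load 550/775]
  700 → container 2 (new)  [load 700/775]
  300 → container 3 (new)  [load 300/775]
  175 → container 1  [load 725/775]
  300 → container 3  [load 600/775]
  125 → container 3  [load 725/775]
  125 → container 4 (new)  [load 125/775]
  150 → container 4  [load 275/775]
  125 → container 4  [load 400/775]
  275 → container 4  [load 675/775]
  175 → container 5 (new)  [load 175/775]
5 containers opened.

5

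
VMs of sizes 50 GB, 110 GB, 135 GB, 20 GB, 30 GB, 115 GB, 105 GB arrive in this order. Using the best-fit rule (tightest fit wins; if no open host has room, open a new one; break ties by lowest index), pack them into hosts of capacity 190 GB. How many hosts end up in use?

4

  50 → host 1 (new)  [load 50/190]
  110 → host 1  [load 160/190]
  135 → host 2 (new)  [load 135/190]
  20 → host 1  [load 180/190]
  30 → host 2  [load 165/190]
  115 → host 3 (new)  [load 115/190]
  105 → host 4 (new)  [load 105/190]
4 hosts opened.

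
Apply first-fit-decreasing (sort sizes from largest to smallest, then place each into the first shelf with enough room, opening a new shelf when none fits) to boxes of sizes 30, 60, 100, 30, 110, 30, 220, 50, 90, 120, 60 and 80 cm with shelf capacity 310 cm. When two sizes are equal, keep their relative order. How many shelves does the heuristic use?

Sorted descending: 220, 120, 110, 100, 90, 80, 60, 60, 50, 30, 30, 30.
  220 → shelf 1 (new)  [load 220/310]
  120 → shelf 2 (new)  [load 120/310]
  110 → shelf 2  [load 230/310]
  100 → shelf 3 (new)  [load 100/310]
  90 → shelf 1  [load 310/310]
  80 → shelf 2  [load 310/310]
  60 → shelf 3  [load 160/310]
  60 → shelf 3  [load 220/310]
  50 → shelf 3  [load 270/310]
  30 → shelf 3  [load 300/310]
  30 → shelf 4 (new)  [load 30/310]
  30 → shelf 4  [load 60/310]
4 shelves opened.

4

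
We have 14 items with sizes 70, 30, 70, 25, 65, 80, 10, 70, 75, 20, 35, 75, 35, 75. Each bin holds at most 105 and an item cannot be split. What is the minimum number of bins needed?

Total = 80 + 75 + 75 + 75 + 70 + 70 + 70 + 65 + 35 + 35 + 30 + 25 + 20 + 10 = 735.
Lower bound: ⌈735/105⌉ = 7 bins.
Also, 8 items each exceed 105/2, and no two of those can share a bin, so at least 8 bins are needed.
A packing using 8 bins:
  bin 1: 80 + 25 = 105
  bin 2: 75 + 30 = 105
  bin 3: 75 + 20 + 10 = 105
  bin 4: 75 = 75
  bin 5: 70 + 35 = 105
  bin 6: 70 + 35 = 105
  bin 7: 70 = 70
  bin 8: 65 = 65
This matches the lower bound, so 8 is optimal.

8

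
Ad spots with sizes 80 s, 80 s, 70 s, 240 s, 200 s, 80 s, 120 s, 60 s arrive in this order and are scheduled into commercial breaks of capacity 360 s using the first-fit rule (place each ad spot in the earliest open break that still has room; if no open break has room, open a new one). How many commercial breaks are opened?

3

  80 → break 1 (new)  [load 80/360]
  80 → break 1  [load 160/360]
  70 → break 1  [load 230/360]
  240 → break 2 (new)  [load 240/360]
  200 → break 3 (new)  [load 200/360]
  80 → break 1  [load 310/360]
  120 → break 2  [load 360/360]
  60 → break 3  [load 260/360]
3 commercial breaks opened.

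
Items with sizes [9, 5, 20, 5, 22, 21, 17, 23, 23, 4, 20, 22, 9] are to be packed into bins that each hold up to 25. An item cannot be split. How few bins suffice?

Total = 23 + 23 + 22 + 22 + 21 + 20 + 20 + 17 + 9 + 9 + 5 + 5 + 4 = 200.
Lower bound: ⌈200/25⌉ = 8 bins.
A packing using 9 bins:
  bin 1: 23 = 23
  bin 2: 23 = 23
  bin 3: 22 = 22
  bin 4: 22 = 22
  bin 5: 21 + 4 = 25
  bin 6: 20 + 5 = 25
  bin 7: 20 + 5 = 25
  bin 8: 17 = 17
  bin 9: 9 + 9 = 18
No arrangement into 8 bins stays within capacity, so 9 is optimal.

9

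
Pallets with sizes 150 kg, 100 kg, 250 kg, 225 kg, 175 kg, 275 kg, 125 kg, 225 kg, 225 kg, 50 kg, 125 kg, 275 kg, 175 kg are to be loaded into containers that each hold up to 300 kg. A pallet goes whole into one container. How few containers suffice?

Total = 275 + 275 + 250 + 225 + 225 + 225 + 175 + 175 + 150 + 125 + 125 + 100 + 50 = 2375 kg.
Lower bound: ⌈2375/300⌉ = 8 containers.
A packing using 9 containers:
  container 1: 275 = 275
  container 2: 275 = 275
  container 3: 250 + 50 = 300
  container 4: 225 = 225
  container 5: 225 = 225
  container 6: 225 = 225
  container 7: 175 + 125 = 300
  container 8: 175 + 125 = 300
  container 9: 150 + 100 = 250
No arrangement into 8 containers stays within capacity, so 9 is optimal.

9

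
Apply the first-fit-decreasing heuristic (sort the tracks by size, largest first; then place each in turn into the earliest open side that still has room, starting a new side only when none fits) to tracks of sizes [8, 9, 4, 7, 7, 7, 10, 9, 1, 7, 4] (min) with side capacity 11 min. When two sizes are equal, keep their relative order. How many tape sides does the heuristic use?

8

Sorted descending: 10, 9, 9, 8, 7, 7, 7, 7, 4, 4, 1.
  10 → side 1 (new)  [load 10/11]
  9 → side 2 (new)  [load 9/11]
  9 → side 3 (new)  [load 9/11]
  8 → side 4 (new)  [load 8/11]
  7 → side 5 (new)  [load 7/11]
  7 → side 6 (new)  [load 7/11]
  7 → side 7 (new)  [load 7/11]
  7 → side 8 (new)  [load 7/11]
  4 → side 5  [load 11/11]
  4 → side 6  [load 11/11]
  1 → side 1  [load 11/11]
8 tape sides opened.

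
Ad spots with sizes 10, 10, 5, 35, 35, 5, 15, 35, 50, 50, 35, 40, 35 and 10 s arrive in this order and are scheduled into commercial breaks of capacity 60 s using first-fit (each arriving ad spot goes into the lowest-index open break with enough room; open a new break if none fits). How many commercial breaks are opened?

  10 → break 1 (new)  [load 10/60]
  10 → break 1  [load 20/60]
  5 → break 1  [load 25/60]
  35 → break 1  [load 60/60]
  35 → break 2 (new)  [load 35/60]
  5 → break 2  [load 40/60]
  15 → break 2  [load 55/60]
  35 → break 3 (new)  [load 35/60]
  50 → break 4 (new)  [load 50/60]
  50 → break 5 (new)  [load 50/60]
  35 → break 6 (new)  [load 35/60]
  40 → break 7 (new)  [load 40/60]
  35 → break 8 (new)  [load 35/60]
  10 → break 3  [load 45/60]
8 commercial breaks opened.

8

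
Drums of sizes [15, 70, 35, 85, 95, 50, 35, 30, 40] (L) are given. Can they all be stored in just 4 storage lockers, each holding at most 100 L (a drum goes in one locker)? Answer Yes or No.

Total = 455 L; ⌈455/100⌉ = 5.
At least 5 storage lockers are required, but only 4 are allowed.

No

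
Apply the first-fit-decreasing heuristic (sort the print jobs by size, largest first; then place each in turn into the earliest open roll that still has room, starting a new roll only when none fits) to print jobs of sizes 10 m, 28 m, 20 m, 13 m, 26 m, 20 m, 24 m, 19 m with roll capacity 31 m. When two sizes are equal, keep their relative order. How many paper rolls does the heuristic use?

Sorted descending: 28, 26, 24, 20, 20, 19, 13, 10.
  28 → roll 1 (new)  [load 28/31]
  26 → roll 2 (new)  [load 26/31]
  24 → roll 3 (new)  [load 24/31]
  20 → roll 4 (new)  [load 20/31]
  20 → roll 5 (new)  [load 20/31]
  19 → roll 6 (new)  [load 19/31]
  13 → roll 7 (new)  [load 13/31]
  10 → roll 4  [load 30/31]
7 paper rolls opened.

7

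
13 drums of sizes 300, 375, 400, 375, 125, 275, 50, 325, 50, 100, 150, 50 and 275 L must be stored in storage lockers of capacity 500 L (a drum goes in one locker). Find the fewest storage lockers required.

7

Total = 400 + 375 + 375 + 325 + 300 + 275 + 275 + 150 + 125 + 100 + 50 + 50 + 50 = 2850 L.
Lower bound: ⌈2850/500⌉ = 6 storage lockers.
Also, 7 drums each exceed 250 L, and no two of those can share a locker, so at least 7 storage lockers are needed.
A packing using 7 storage lockers:
  locker 1: 400 + 100 = 500
  locker 2: 375 + 125 = 500
  locker 3: 375 + 50 + 50 = 475
  locker 4: 325 + 150 = 475
  locker 5: 300 + 50 = 350
  locker 6: 275 = 275
  locker 7: 275 = 275
This matches the lower bound, so 7 is optimal.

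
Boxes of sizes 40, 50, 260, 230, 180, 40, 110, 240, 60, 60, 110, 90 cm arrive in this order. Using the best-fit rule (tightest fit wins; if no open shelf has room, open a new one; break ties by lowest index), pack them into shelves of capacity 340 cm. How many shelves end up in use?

  40 → shelf 1 (new)  [load 40/340]
  50 → shelf 1  [load 90/340]
  260 → shelf 2 (new)  [load 260/340]
  230 → shelf 1  [load 320/340]
  180 → shelf 3 (new)  [load 180/340]
  40 → shelf 2  [load 300/340]
  110 → shelf 3  [load 290/340]
  240 → shelf 4 (new)  [load 240/340]
  60 → shelf 4  [load 300/340]
  60 → shelf 5 (new)  [load 60/340]
  110 → shelf 5  [load 170/340]
  90 → shelf 5  [load 260/340]
5 shelves opened.

5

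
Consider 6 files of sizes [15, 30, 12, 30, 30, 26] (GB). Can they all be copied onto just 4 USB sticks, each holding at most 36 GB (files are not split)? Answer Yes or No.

No

Total = 143 GB; ⌈143/36⌉ = 4.
The bound of 4 does not rule out 4, but exhaustive search shows no assignment into 4 USB sticks of capacity 36 GB exists — the minimum is 5.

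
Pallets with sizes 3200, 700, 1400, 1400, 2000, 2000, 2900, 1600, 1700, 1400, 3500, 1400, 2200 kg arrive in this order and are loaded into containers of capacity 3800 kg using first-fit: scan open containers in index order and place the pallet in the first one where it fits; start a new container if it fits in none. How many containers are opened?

8

  3200 → container 1 (new)  [load 3200/3800]
  700 → container 2 (new)  [load 700/3800]
  1400 → container 2  [load 2100/3800]
  1400 → container 2  [load 3500/3800]
  2000 → container 3 (new)  [load 2000/3800]
  2000 → container 4 (new)  [load 2000/3800]
  2900 → container 5 (new)  [load 2900/3800]
  1600 → container 3  [load 3600/3800]
  1700 → container 4  [load 3700/3800]
  1400 → container 6 (new)  [load 1400/3800]
  3500 → container 7 (new)  [load 3500/3800]
  1400 → container 6  [load 2800/3800]
  2200 → container 8 (new)  [load 2200/3800]
8 containers opened.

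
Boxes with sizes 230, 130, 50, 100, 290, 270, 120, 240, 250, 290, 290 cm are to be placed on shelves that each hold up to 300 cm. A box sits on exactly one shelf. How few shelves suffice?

Total = 290 + 290 + 290 + 270 + 250 + 240 + 230 + 130 + 120 + 100 + 50 = 2260 cm.
Lower bound: ⌈2260/300⌉ = 8 shelves.
A packing using 9 shelves:
  shelf 1: 290 = 290
  shelf 2: 290 = 290
  shelf 3: 290 = 290
  shelf 4: 270 = 270
  shelf 5: 250 + 50 = 300
  shelf 6: 240 = 240
  shelf 7: 230 = 230
  shelf 8: 130 + 120 = 250
  shelf 9: 100 = 100
No arrangement into 8 shelves stays within capacity, so 9 is optimal.

9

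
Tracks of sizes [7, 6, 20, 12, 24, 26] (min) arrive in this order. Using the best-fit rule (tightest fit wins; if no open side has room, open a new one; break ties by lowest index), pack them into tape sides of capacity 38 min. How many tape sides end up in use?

  7 → side 1 (new)  [load 7/38]
  6 → side 1  [load 13/38]
  20 → side 1  [load 33/38]
  12 → side 2 (new)  [load 12/38]
  24 → side 2  [load 36/38]
  26 → side 3 (new)  [load 26/38]
3 tape sides opened.

3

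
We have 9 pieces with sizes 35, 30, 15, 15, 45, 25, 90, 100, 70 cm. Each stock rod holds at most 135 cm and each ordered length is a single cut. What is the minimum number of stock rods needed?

Total = 100 + 90 + 70 + 45 + 35 + 30 + 25 + 15 + 15 = 425 cm.
Lower bound: ⌈425/135⌉ = 4 stock rods.
A packing using 4 stock rods:
  stock rod 1: 100 + 35 = 135
  stock rod 2: 90 + 45 = 135
  stock rod 3: 70 + 30 + 25 = 125
  stock rod 4: 15 + 15 = 30
This matches the lower bound, so 4 is optimal.

4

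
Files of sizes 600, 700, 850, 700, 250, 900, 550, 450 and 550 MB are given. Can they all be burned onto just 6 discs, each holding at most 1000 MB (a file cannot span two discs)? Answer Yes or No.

Total = 5550 MB; ⌈5550/1000⌉ = 6.
7 files each exceed half the capacity and cannot share a disc, forcing at least 7 discs.
At least 7 discs are required, but only 6 are allowed.

No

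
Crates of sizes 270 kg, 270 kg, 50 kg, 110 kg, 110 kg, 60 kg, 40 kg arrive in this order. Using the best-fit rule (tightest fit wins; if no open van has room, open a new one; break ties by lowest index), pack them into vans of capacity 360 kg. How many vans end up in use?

  270 → van 1 (new)  [load 270/360]
  270 → van 2 (new)  [load 270/360]
  50 → van 1  [load 320/360]
  110 → van 3 (new)  [load 110/360]
  110 → van 3  [load 220/360]
  60 → van 2  [load 330/360]
  40 → van 1  [load 360/360]
3 vans opened.

3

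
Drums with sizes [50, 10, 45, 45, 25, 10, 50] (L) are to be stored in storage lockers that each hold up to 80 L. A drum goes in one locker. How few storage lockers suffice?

Total = 50 + 50 + 45 + 45 + 25 + 10 + 10 = 235 L.
Lower bound: ⌈235/80⌉ = 3 storage lockers.
Also, 4 drums each exceed 40 L, and no two of those can share a locker, so at least 4 storage lockers are needed.
A packing using 4 storage lockers:
  locker 1: 50 + 25 = 75
  locker 2: 50 + 10 + 10 = 70
  locker 3: 45 = 45
  locker 4: 45 = 45
This matches the lower bound, so 4 is optimal.

4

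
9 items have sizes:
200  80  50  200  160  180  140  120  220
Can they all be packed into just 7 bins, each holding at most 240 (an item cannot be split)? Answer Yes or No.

A valid assignment using 7 bins:
  bin 1: 220 = 220
  bin 2: 200 = 200
  bin 3: 200 = 200
  bin 4: 180 + 50 = 230
  bin 5: 160 + 80 = 240
  bin 6: 140 = 140
  bin 7: 120 = 120
Every load is within 240, so 7 bins suffice.

Yes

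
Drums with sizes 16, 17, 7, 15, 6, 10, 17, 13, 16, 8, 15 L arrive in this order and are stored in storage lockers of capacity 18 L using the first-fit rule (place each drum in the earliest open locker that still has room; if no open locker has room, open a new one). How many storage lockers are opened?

9

  16 → locker 1 (new)  [load 16/18]
  17 → locker 2 (new)  [load 17/18]
  7 → locker 3 (new)  [load 7/18]
  15 → locker 4 (new)  [load 15/18]
  6 → locker 3  [load 13/18]
  10 → locker 5 (new)  [load 10/18]
  17 → locker 6 (new)  [load 17/18]
  13 → locker 7 (new)  [load 13/18]
  16 → locker 8 (new)  [load 16/18]
  8 → locker 5  [load 18/18]
  15 → locker 9 (new)  [load 15/18]
9 storage lockers opened.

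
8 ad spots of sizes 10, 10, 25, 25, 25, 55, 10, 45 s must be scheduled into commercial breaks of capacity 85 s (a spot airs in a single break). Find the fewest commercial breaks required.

Total = 55 + 45 + 25 + 25 + 25 + 10 + 10 + 10 = 205 s.
Lower bound: ⌈205/85⌉ = 3 commercial breaks.
A packing using 3 commercial breaks:
  break 1: 55 + 25 = 80
  break 2: 45 + 25 + 10 = 80
  break 3: 25 + 10 + 10 = 45
This matches the lower bound, so 3 is optimal.

3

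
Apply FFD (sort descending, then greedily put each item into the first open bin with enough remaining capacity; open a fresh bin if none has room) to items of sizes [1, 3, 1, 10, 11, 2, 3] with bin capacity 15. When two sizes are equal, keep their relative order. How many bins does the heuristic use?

Sorted descending: 11, 10, 3, 3, 2, 1, 1.
  11 → bin 1 (new)  [load 11/15]
  10 → bin 2 (new)  [load 10/15]
  3 → bin 1  [load 14/15]
  3 → bin 2  [load 13/15]
  2 → bin 2  [load 15/15]
  1 → bin 1  [load 15/15]
  1 → bin 3 (new)  [load 1/15]
3 bins opened.

3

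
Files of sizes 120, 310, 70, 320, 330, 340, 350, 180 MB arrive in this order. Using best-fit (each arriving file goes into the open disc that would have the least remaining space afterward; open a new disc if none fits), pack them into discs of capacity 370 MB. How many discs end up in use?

  120 → disc 1 (new)  [load 120/370]
  310 → disc 2 (new)  [load 310/370]
  70 → disc 1  [load 190/370]
  320 → disc 3 (new)  [load 320/370]
  330 → disc 4 (new)  [load 330/370]
  340 → disc 5 (new)  [load 340/370]
  350 → disc 6 (new)  [load 350/370]
  180 → disc 1  [load 370/370]
6 discs opened.

6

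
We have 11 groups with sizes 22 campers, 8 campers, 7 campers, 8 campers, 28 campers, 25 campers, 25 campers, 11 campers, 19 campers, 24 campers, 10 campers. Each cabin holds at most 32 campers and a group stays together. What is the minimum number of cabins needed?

Total = 28 + 25 + 25 + 24 + 22 + 19 + 11 + 10 + 8 + 8 + 7 = 187 campers.
Lower bound: ⌈187/32⌉ = 6 cabins.
A packing using 7 cabins:
  cabin 1: 28 = 28
  cabin 2: 25 + 7 = 32
  cabin 3: 25 = 25
  cabin 4: 24 + 8 = 32
  cabin 5: 22 + 10 = 32
  cabin 6: 19 + 11 = 30
  cabin 7: 8 = 8
No arrangement into 6 cabins stays within capacity, so 7 is optimal.

7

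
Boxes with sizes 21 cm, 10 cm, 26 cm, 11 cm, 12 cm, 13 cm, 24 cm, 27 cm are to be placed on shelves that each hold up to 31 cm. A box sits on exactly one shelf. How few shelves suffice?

Total = 27 + 26 + 24 + 21 + 13 + 12 + 11 + 10 = 144 cm.
Lower bound: ⌈144/31⌉ = 5 shelves.
A packing using 6 shelves:
  shelf 1: 27 = 27
  shelf 2: 26 = 26
  shelf 3: 24 = 24
  shelf 4: 21 + 10 = 31
  shelf 5: 13 + 12 = 25
  shelf 6: 11 = 11
No arrangement into 5 shelves stays within capacity, so 6 is optimal.

6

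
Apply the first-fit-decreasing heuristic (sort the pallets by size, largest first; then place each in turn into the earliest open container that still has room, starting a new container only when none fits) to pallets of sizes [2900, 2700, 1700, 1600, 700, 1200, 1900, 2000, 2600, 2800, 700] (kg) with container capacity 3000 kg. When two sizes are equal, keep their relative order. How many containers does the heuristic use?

Sorted descending: 2900, 2800, 2700, 2600, 2000, 1900, 1700, 1600, 1200, 700, 700.
  2900 → container 1 (new)  [load 2900/3000]
  2800 → container 2 (new)  [load 2800/3000]
  2700 → container 3 (new)  [load 2700/3000]
  2600 → container 4 (new)  [load 2600/3000]
  2000 → container 5 (new)  [load 2000/3000]
  1900 → container 6 (new)  [load 1900/3000]
  1700 → container 7 (new)  [load 1700/3000]
  1600 → container 8 (new)  [load 1600/3000]
  1200 → container 7  [load 2900/3000]
  700 → container 5  [load 2700/3000]
  700 → container 6  [load 2600/3000]
8 containers opened.

8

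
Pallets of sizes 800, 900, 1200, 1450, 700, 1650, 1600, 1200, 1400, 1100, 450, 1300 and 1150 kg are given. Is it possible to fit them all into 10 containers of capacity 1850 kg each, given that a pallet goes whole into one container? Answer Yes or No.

A valid assignment using 10 containers:
  container 1: 1650 = 1650
  container 2: 1600 = 1600
  container 3: 1450 = 1450
  container 4: 1400 + 450 = 1850
  container 5: 1300 = 1300
  container 6: 1200 = 1200
  container 7: 1200 = 1200
  container 8: 1150 + 700 = 1850
  container 9: 1100 = 1100
  container 10: 900 + 800 = 1700
Every load is within 1850 kg, so 10 containers suffice.

Yes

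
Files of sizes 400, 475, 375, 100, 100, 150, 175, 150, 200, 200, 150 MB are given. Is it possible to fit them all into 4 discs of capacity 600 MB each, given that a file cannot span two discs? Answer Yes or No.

Total = 2475 MB; ⌈2475/600⌉ = 5.
At least 5 discs are required, but only 4 are allowed.

No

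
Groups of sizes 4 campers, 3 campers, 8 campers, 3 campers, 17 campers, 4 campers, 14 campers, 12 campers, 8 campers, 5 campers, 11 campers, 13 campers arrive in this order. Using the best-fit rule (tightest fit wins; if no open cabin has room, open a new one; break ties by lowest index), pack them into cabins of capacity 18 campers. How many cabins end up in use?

7

  4 → cabin 1 (new)  [load 4/18]
  3 → cabin 1  [load 7/18]
  8 → cabin 1  [load 15/18]
  3 → cabin 1  [load 18/18]
  17 → cabin 2 (new)  [load 17/18]
  4 → cabin 3 (new)  [load 4/18]
  14 → cabin 3  [load 18/18]
  12 → cabin 4 (new)  [load 12/18]
  8 → cabin 5 (new)  [load 8/18]
  5 → cabin 4  [load 17/18]
  11 → cabin 6 (new)  [load 11/18]
  13 → cabin 7 (new)  [load 13/18]
7 cabins opened.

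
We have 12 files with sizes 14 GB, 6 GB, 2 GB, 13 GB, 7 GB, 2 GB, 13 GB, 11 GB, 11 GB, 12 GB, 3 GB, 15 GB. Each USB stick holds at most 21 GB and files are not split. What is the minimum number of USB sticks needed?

Total = 15 + 14 + 13 + 13 + 12 + 11 + 11 + 7 + 6 + 3 + 2 + 2 = 109 GB.
Lower bound: ⌈109/21⌉ = 6 USB sticks.
Also, 7 files each exceed 21/2 GB, and no two of those can share a USB stick, so at least 7 USB sticks are needed.
A packing using 7 USB sticks:
  USB stick 1: 15 + 6 = 21
  USB stick 2: 14 + 7 = 21
  USB stick 3: 13 + 3 + 2 + 2 = 20
  USB stick 4: 13 = 13
  USB stick 5: 12 = 12
  USB stick 6: 11 = 11
  USB stick 7: 11 = 11
This matches the lower bound, so 7 is optimal.

7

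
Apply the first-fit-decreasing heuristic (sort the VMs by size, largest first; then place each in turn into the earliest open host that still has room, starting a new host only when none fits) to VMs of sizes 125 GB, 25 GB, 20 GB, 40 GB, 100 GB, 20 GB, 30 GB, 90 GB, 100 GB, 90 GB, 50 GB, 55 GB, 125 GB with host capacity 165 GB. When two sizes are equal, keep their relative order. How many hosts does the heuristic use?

6

Sorted descending: 125, 125, 100, 100, 90, 90, 55, 50, 40, 30, 25, 20, 20.
  125 → host 1 (new)  [load 125/165]
  125 → host 2 (new)  [load 125/165]
  100 → host 3 (new)  [load 100/165]
  100 → host 4 (new)  [load 100/165]
  90 → host 5 (new)  [load 90/165]
  90 → host 6 (new)  [load 90/165]
  55 → host 3  [load 155/165]
  50 → host 4  [load 150/165]
  40 → host 1  [load 165/165]
  30 → host 2  [load 155/165]
  25 → host 5  [load 115/165]
  20 → host 5  [load 135/165]
  20 → host 5  [load 155/165]
6 hosts opened.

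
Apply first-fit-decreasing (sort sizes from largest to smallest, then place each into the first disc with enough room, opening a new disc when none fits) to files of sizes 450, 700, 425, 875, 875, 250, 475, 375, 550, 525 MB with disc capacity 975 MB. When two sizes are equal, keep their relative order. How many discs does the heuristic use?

6

Sorted descending: 875, 875, 700, 550, 525, 475, 450, 425, 375, 250.
  875 → disc 1 (new)  [load 875/975]
  875 → disc 2 (new)  [load 875/975]
  700 → disc 3 (new)  [load 700/975]
  550 → disc 4 (new)  [load 550/975]
  525 → disc 5 (new)  [load 525/975]
  475 → disc 6 (new)  [load 475/975]
  450 → disc 5  [load 975/975]
  425 → disc 4  [load 975/975]
  375 → disc 6  [load 850/975]
  250 → disc 3  [load 950/975]
6 discs opened.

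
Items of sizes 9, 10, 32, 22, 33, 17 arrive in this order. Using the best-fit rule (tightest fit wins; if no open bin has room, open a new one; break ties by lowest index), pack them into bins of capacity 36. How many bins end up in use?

4

  9 → bin 1 (new)  [load 9/36]
  10 → bin 1  [load 19/36]
  32 → bin 2 (new)  [load 32/36]
  22 → bin 3 (new)  [load 22/36]
  33 → bin 4 (new)  [load 33/36]
  17 → bin 1  [load 36/36]
4 bins opened.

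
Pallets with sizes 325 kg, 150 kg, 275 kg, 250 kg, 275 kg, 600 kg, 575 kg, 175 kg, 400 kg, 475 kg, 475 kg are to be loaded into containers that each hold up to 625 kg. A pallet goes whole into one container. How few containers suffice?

7

Total = 600 + 575 + 475 + 475 + 400 + 325 + 275 + 275 + 250 + 175 + 150 = 3975 kg.
Lower bound: ⌈3975/625⌉ = 7 containers.
A packing using 7 containers:
  container 1: 600 = 600
  container 2: 575 = 575
  container 3: 475 + 150 = 625
  container 4: 475 = 475
  container 5: 400 + 175 = 575
  container 6: 325 + 275 = 600
  container 7: 275 + 250 = 525
This matches the lower bound, so 7 is optimal.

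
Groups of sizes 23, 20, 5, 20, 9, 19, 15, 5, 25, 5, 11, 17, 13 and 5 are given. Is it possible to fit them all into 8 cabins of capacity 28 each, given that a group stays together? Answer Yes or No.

Yes

A valid assignment using 8 cabins:
  cabin 1: 25 = 25
  cabin 2: 23 + 5 = 28
  cabin 3: 20 + 5 = 25
  cabin 4: 20 + 5 = 25
  cabin 5: 19 + 9 = 28
  cabin 6: 17 + 11 = 28
  cabin 7: 15 + 13 = 28
  cabin 8: 5 = 5
Every load is within 28, so 8 cabins suffice.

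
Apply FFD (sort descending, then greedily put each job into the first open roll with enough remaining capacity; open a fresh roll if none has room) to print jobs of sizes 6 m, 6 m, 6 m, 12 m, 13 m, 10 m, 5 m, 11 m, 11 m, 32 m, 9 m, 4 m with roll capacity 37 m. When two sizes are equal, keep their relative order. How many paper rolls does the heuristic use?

4

Sorted descending: 32, 13, 12, 11, 11, 10, 9, 6, 6, 6, 5, 4.
  32 → roll 1 (new)  [load 32/37]
  13 → roll 2 (new)  [load 13/37]
  12 → roll 2  [load 25/37]
  11 → roll 2  [load 36/37]
  11 → roll 3 (new)  [load 11/37]
  10 → roll 3  [load 21/37]
  9 → roll 3  [load 30/37]
  6 → roll 3  [load 36/37]
  6 → roll 4 (new)  [load 6/37]
  6 → roll 4  [load 12/37]
  5 → roll 1  [load 37/37]
  4 → roll 4  [load 16/37]
4 paper rolls opened.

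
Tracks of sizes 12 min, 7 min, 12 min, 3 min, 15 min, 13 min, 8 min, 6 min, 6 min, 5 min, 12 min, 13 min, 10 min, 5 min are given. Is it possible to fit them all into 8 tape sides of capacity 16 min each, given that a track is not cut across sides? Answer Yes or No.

No

Total = 127 min; ⌈127/16⌉ = 8.
The bound of 8 does not rule out 8, but exhaustive search shows no assignment into 8 tape sides of capacity 16 min exists — the minimum is 9.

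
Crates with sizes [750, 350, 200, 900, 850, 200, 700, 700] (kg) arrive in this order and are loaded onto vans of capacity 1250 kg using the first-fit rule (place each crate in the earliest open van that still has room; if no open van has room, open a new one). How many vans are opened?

5

  750 → van 1 (new)  [load 750/1250]
  350 → van 1  [load 1100/1250]
  200 → van 2 (new)  [load 200/1250]
  900 → van 2  [load 1100/1250]
  850 → van 3 (new)  [load 850/1250]
  200 → van 3  [load 1050/1250]
  700 → van 4 (new)  [load 700/1250]
  700 → van 5 (new)  [load 700/1250]
5 vans opened.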